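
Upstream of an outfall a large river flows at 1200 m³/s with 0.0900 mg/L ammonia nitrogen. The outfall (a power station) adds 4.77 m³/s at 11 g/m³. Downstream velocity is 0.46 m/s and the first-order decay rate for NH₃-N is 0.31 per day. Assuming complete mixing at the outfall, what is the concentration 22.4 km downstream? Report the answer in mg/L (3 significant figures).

0.112 mg/L

After complete mixing, C₀ = (4.77·11 + 1200·0.09) / 1205 = 0.1332 mg/L.
Travel time t = 2.24e+04 m / 0.46 m/s = 4.87e+04 s = 0.5636 d.
C = 0.1332·exp(−0.31·0.5636) = 0.1332·0.8397 = 0.1118 mg/L.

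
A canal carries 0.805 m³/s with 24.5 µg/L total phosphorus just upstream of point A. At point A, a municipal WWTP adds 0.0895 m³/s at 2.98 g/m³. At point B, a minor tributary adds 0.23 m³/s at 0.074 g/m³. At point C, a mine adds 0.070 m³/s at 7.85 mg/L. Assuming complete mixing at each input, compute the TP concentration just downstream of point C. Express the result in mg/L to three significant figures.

24.5 µg/L = 0.0245 mg/L.
After input A: C = (0.805·0.0245 + 0.0895·2.98) / 0.8945 = 0.3202 mg/L.
After input B: C = (0.8945·0.3202 + 0.23·0.074) / 1.125 = 0.2699 mg/L.
After input C: C = (1.125·0.2699 + 0.07·7.85) / 1.195 = 0.7141 mg/L.

0.714 mg/L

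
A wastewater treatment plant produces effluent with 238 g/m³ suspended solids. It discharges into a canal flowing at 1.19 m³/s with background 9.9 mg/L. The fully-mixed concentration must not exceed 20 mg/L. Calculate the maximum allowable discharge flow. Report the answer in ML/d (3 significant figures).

4.76 ML/d

Mass balance at complete mixing: C_std·(Q_w + Q_r) = Q_w·C_e + Q_r·C_b.
Rearranging, Q_w = Q_r·(C_std − C_b)/(C_e − C_std) = 1.19·(20 − 9.9) / (238 − 20) = 0.05513 m³/s.
= 4.763 ML/d.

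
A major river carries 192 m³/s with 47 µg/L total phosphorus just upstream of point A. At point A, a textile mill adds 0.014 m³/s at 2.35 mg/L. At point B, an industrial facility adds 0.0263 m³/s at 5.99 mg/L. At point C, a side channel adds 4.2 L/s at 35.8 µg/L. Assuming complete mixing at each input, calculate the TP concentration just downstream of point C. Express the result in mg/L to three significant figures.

0.0480 mg/L

47 µg/L = 0.047 mg/L.
After input A: C = (192·0.047 + 0.014·2.35) / 192 = 0.04717 mg/L.
After input B: C = (192·0.04717 + 0.0263·5.99) / 192 = 0.04798 mg/L.
4.2 L/s = 0.0042 m³/s.
35.8 µg/L = 0.0358 mg/L.
After input C: C = (192·0.04798 + 0.0042·0.0358) / 192 = 0.04798 mg/L.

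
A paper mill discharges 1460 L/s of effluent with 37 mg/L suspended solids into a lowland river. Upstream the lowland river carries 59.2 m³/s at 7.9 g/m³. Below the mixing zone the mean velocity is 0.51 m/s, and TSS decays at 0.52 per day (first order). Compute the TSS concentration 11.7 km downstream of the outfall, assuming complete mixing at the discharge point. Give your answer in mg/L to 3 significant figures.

1460 L/s = 1.46 m³/s.
After complete mixing, C₀ = (1.46·37 + 59.2·7.9) / 60.66 = 8.6 mg/L.
Travel time t = 1.17e+04 m / 0.51 m/s = 2.294e+04 s = 0.2655 d.
C = 8.6·exp(−0.52·0.2655) = 8.6·0.871 = 7.491 mg/L.

7.49 mg/L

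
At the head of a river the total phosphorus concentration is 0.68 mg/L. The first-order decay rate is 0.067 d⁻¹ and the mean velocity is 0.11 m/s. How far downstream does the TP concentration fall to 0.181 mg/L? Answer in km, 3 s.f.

From C = C₀·e^(−kt), t = ln(C₀/C)/k = ln(0.68/0.181)/0.067 = 1.324/0.067 = 19.76 d.
Distance = v·t = 0.11 m/s × 1.707e+06 s = 1.878e+05 m = 187.8 km.

188 km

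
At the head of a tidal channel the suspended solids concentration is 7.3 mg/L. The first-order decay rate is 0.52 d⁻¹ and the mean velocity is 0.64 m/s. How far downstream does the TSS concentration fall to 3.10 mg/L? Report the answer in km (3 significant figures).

91.1 km

From C = C₀·e^(−kt), t = ln(C₀/C)/k = ln(7.3/3.10)/0.52 = 0.8565/0.52 = 1.647 d.
Distance = v·t = 0.64 m/s × 1.423e+05 s = 9.108e+04 m = 91.08 km.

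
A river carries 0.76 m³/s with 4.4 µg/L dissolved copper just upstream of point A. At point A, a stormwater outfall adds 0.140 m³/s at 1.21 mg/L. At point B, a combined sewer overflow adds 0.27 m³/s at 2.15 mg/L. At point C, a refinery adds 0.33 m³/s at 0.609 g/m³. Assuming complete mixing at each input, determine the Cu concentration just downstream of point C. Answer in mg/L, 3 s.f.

0.636 mg/L

4.4 µg/L = 0.0044 mg/L.
After input A: C = (0.76·0.0044 + 0.14·1.21) / 0.9 = 0.1919 mg/L.
After input B: C = (0.9·0.1919 + 0.27·2.15) / 1.17 = 0.6438 mg/L.
After input C: C = (1.17·0.6438 + 0.33·0.609) / 1.5 = 0.6361 mg/L.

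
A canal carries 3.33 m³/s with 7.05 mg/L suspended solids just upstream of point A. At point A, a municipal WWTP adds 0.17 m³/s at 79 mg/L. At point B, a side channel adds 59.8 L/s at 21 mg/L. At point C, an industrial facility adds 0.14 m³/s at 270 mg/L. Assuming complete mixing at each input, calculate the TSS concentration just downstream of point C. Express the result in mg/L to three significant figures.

After input A: C = (3.33·7.05 + 0.17·79) / 3.5 = 10.54 mg/L.
59.8 L/s = 0.0598 m³/s.
After input B: C = (3.5·10.54 + 0.0598·21) / 3.56 = 10.72 mg/L.
After input C: C = (3.56·10.72 + 0.14·270) / 3.7 = 20.53 mg/L.

20.5 mg/L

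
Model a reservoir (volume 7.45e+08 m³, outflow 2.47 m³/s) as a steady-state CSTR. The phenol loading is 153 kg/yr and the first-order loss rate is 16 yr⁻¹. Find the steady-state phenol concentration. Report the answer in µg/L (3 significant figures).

Outflow Q = 2.47 m³/s × 3.156e+07 s/yr = 7.795e+07 m³/yr.
Steady-state CSTR mass balance: W = Q·C + k·V·C, so C = W/(Q + kV).
Q + kV = 7.795e+07 + 16·7.45e+08 = 1.2e+10 m³/yr.
C = 153/1.2e+10 = 1.275e-08 kg/m³ = 1.275e-05 mg/L = 0.01275 µg/L.

0.0128 µg/L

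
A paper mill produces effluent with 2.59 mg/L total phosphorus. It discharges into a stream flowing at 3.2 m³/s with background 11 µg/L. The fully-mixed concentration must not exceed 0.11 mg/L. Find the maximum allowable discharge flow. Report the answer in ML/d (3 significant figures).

11.0 ML/d

11 µg/L = 0.011 mg/L.
Mass balance at complete mixing: C_std·(Q_w + Q_r) = Q_w·C_e + Q_r·C_b.
Rearranging, Q_w = Q_r·(C_std − C_b)/(C_e − C_std) = 3.2·(0.11 − 0.011) / (2.59 − 0.11) = 0.1277 m³/s.
= 11.04 ML/d.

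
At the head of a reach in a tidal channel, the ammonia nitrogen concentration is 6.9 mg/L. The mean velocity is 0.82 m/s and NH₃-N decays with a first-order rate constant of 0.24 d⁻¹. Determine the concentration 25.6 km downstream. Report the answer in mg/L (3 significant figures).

Travel time t = 25.6 km / 0.82 m/s = 2.56e+04/0.82 = 3.122e+04 s = 0.3613 d.
First-order decay: C = 6.9·exp(−0.24·0.3613) = 6.9·0.9169 = 6.327 mg/L.

6.33 mg/L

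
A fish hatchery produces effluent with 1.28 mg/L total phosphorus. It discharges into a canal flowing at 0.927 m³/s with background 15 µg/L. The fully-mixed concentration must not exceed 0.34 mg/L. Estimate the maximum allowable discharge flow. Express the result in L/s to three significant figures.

321 L/s

15 µg/L = 0.015 mg/L.
Mass balance at complete mixing: C_std·(Q_w + Q_r) = Q_w·C_e + Q_r·C_b.
Rearranging, Q_w = Q_r·(C_std − C_b)/(C_e − C_std) = 0.927·(0.34 − 0.015) / (1.28 − 0.34) = 0.3205 m³/s.
= 320.5 L/s.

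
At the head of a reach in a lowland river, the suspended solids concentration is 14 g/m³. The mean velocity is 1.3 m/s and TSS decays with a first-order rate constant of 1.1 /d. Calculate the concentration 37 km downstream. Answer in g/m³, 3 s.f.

9.74 g/m³

Travel time t = 37 km / 1.3 m/s = 3.7e+04/1.3 = 2.846e+04 s = 0.3294 d.
First-order decay: C = 14·exp(−1.1·0.3294) = 14·0.696 = 9.744 g/m³.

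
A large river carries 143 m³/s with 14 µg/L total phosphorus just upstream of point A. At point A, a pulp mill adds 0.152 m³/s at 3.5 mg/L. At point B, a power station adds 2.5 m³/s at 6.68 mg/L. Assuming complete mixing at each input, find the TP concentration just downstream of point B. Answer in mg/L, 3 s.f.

0.132 mg/L

14 µg/L = 0.014 mg/L.
After input A: C = (143·0.014 + 0.152·3.5) / 143.2 = 0.0177 mg/L.
After input B: C = (143.2·0.0177 + 2.5·6.68) / 145.7 = 0.1321 mg/L.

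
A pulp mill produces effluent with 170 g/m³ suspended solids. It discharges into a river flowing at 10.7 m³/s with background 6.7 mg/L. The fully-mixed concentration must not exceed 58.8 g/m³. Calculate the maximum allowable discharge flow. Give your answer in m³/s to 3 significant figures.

5.01 m³/s

Mass balance at complete mixing: C_std·(Q_w + Q_r) = Q_w·C_e + Q_r·C_b.
Rearranging, Q_w = Q_r·(C_std − C_b)/(C_e − C_std) = 10.7·(58.8 − 6.7) / (170 − 58.8) = 5.013 m³/s.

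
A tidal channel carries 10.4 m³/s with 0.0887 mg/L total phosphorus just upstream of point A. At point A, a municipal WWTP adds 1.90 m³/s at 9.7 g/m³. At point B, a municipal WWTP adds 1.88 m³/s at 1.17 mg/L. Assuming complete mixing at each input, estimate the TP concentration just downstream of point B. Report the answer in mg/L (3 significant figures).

1.52 mg/L

After input A: C = (10.4·0.0887 + 1.9·9.7) / 12.3 = 1.573 mg/L.
After input B: C = (12.3·1.573 + 1.88·1.17) / 14.18 = 1.52 mg/L.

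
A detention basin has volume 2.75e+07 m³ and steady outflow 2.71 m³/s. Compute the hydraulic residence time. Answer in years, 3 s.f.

Q = 2.71 m³/s × 3.156e+07 s/yr = 8.552e+07 m³/yr.
Hydraulic residence time τ = V/Q = 2.75e+07/8.552e+07 = 0.3216 yr.

0.322 yr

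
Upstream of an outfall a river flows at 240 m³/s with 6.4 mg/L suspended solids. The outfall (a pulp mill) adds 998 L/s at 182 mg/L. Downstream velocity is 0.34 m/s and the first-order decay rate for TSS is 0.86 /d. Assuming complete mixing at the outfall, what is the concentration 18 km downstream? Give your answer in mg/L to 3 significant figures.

4.21 mg/L

998 L/s = 0.998 m³/s.
After complete mixing, C₀ = (0.998·182 + 240·6.4) / 241 = 7.127 mg/L.
Travel time t = 1.8e+04 m / 0.34 m/s = 5.294e+04 s = 0.6127 d.
C = 7.127·exp(−0.86·0.6127) = 7.127·0.5904 = 4.208 mg/L.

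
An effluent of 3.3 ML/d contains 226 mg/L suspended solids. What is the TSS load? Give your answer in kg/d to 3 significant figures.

746 kg/d

3.3 ML/d = 0.03819 m³/s.
Mass flux = Q·C = 0.03819 m³/s × 226 g/m³ = 8.632 g/s.
= 8.632 g/s × 86.4 = 745.8 kg/d.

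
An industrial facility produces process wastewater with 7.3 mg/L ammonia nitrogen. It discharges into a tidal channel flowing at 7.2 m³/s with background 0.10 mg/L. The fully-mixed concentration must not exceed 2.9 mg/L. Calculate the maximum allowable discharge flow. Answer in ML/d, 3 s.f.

Mass balance at complete mixing: C_std·(Q_w + Q_r) = Q_w·C_e + Q_r·C_b.
Rearranging, Q_w = Q_r·(C_std − C_b)/(C_e − C_std) = 7.2·(2.9 − 0.1) / (7.3 − 2.9) = 4.582 m³/s.
= 395.9 ML/d.

396 ML/d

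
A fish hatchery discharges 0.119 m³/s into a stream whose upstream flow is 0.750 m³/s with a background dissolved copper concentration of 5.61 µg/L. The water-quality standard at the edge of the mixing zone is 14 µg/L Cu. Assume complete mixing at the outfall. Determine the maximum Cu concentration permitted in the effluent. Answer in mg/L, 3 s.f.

0.0669 mg/L

5.61 µg/L = 0.00561 mg/L.
14 µg/L = 0.014 mg/L.
Mass balance: 0.014·0.869 = 0.119·Cₑ + 0.75·0.00561.
Cₑ = (0.01217 − 0.004208) / 0.119 = 0.06688 mg/L.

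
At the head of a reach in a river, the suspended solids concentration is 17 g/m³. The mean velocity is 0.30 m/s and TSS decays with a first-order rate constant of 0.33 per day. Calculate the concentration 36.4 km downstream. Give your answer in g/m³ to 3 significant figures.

10.7 g/m³

Travel time t = 36.4 km / 0.30 m/s = 3.64e+04/0.30 = 1.213e+05 s = 1.404 d.
First-order decay: C = 17·exp(−0.33·1.404) = 17·0.6291 = 10.7 g/m³.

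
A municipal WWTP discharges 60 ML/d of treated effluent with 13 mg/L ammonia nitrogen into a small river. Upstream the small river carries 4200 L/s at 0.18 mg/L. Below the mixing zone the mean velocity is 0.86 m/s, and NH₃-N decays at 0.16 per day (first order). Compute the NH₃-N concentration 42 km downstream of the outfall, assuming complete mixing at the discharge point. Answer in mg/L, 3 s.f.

60 ML/d = 0.6944 m³/s.
4200 L/s = 4.2 m³/s.
After complete mixing, C₀ = (0.6944·13 + 4.2·0.18) / 4.894 = 1.999 mg/L.
Travel time t = 4.2e+04 m / 0.86 m/s = 4.884e+04 s = 0.5652 d.
C = 1.999·exp(−0.16·0.5652) = 1.999·0.9135 = 1.826 mg/L.

1.83 mg/L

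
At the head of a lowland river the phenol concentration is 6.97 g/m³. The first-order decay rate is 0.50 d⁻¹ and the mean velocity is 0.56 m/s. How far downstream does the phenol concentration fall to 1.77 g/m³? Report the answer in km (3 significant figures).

133 km

From C = C₀·e^(−kt), t = ln(C₀/C)/k = ln(6.97/1.77)/0.50 = 1.371/0.50 = 2.741 d.
Distance = v·t = 0.56 m/s × 2.368e+05 s = 1.326e+05 m = 132.6 km.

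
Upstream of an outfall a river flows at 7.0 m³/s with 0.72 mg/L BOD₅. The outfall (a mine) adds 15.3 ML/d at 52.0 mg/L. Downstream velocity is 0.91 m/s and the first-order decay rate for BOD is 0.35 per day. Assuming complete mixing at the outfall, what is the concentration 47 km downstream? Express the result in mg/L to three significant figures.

1.61 mg/L

15.3 ML/d = 0.1771 m³/s.
After complete mixing, C₀ = (0.1771·52 + 7·0.72) / 7.177 = 1.985 mg/L.
Travel time t = 4.7e+04 m / 0.91 m/s = 5.165e+04 s = 0.5978 d.
C = 1.985·exp(−0.35·0.5978) = 1.985·0.8112 = 1.61 mg/L.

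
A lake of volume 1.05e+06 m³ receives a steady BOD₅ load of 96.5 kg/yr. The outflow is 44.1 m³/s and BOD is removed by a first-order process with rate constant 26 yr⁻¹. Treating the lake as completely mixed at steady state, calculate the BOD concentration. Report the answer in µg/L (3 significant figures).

Outflow Q = 44.1 m³/s × 3.156e+07 s/yr = 1.392e+09 m³/yr.
Steady-state CSTR mass balance: W = Q·C + k·V·C, so C = W/(Q + kV).
Q + kV = 1.392e+09 + 26·1.05e+06 = 1.419e+09 m³/yr.
C = 96.5/1.419e+09 = 6.801e-08 kg/m³ = 6.801e-05 mg/L = 0.06801 µg/L.

0.0680 µg/L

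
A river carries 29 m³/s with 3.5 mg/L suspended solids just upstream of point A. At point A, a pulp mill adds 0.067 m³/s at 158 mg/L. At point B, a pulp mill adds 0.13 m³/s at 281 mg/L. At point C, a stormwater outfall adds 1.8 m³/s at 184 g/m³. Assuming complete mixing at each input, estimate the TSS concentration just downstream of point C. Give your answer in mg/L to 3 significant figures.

After input A: C = (29·3.5 + 0.067·158) / 29.07 = 3.856 mg/L.
After input B: C = (29.07·3.856 + 0.13·281) / 29.2 = 5.09 mg/L.
After input C: C = (29.2·5.09 + 1.8·184) / 31 = 15.48 mg/L.

15.5 mg/L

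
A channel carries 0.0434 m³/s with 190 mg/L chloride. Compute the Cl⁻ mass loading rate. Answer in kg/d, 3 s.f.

Mass flux = Q·C = 0.0434 m³/s × 190 g/m³ = 8.246 g/s.
= 8.246 g/s × 86.4 = 712.5 kg/d.

712 kg/d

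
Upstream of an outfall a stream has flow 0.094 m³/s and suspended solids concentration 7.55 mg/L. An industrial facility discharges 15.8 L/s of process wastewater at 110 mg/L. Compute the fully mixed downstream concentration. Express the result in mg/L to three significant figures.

22.3 mg/L

15.8 L/s = 0.0158 m³/s.
By mass balance at complete mixing, C = (0.0158·110 + 0.094·7.55) / (0.0158 + 0.094) = 2.448/0.1098 = 22.29 mg/L.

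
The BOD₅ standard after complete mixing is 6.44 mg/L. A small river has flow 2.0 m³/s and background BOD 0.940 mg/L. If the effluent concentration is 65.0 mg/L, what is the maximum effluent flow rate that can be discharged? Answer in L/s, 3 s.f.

188 L/s

Mass balance at complete mixing: C_std·(Q_w + Q_r) = Q_w·C_e + Q_r·C_b.
Rearranging, Q_w = Q_r·(C_std − C_b)/(C_e − C_std) = 2.0·(6.44 − 0.94) / (65 − 6.44) = 0.1878 m³/s.
= 187.8 L/s.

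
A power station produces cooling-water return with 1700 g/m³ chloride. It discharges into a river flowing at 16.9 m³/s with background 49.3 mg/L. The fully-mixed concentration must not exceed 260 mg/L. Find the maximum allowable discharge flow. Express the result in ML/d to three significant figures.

214 ML/d

Mass balance at complete mixing: C_std·(Q_w + Q_r) = Q_w·C_e + Q_r·C_b.
Rearranging, Q_w = Q_r·(C_std − C_b)/(C_e − C_std) = 16.9·(260 − 49.3) / (1700 − 260) = 2.473 m³/s.
= 213.6 ML/d.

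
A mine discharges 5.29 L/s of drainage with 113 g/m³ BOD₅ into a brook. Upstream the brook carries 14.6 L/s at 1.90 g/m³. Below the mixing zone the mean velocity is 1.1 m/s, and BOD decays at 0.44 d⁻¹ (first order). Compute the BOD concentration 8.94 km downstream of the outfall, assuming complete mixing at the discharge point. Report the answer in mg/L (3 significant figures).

5.29 L/s = 0.00529 m³/s.
14.6 L/s = 0.0146 m³/s.
After complete mixing, C₀ = (0.00529·113 + 0.0146·1.9) / 0.01989 = 31.45 mg/L.
Travel time t = 8940 m / 1.1 m/s = 8127 s = 0.09407 d.
C = 31.45·exp(−0.44·0.09407) = 31.45·0.9595 = 30.17 mg/L.

30.2 mg/L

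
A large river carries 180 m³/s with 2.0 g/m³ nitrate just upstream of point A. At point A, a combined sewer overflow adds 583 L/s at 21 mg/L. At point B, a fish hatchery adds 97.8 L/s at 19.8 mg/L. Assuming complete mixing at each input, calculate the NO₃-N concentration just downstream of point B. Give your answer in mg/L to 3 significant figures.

2.07 mg/L

583 L/s = 0.583 m³/s.
After input A: C = (180·2 + 0.583·21) / 180.6 = 2.061 mg/L.
97.8 L/s = 0.0978 m³/s.
After input B: C = (180.6·2.061 + 0.0978·19.8) / 180.7 = 2.071 mg/L.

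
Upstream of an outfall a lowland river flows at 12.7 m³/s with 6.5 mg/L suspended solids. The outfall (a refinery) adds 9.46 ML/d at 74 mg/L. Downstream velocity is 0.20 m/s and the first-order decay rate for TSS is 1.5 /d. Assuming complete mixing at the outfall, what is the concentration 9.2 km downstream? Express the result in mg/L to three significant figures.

9.46 ML/d = 0.1095 m³/s.
After complete mixing, C₀ = (0.1095·74 + 12.7·6.5) / 12.81 = 7.077 mg/L.
Travel time t = 9200 m / 0.20 m/s = 4.6e+04 s = 0.5324 d.
C = 7.077·exp(−1.5·0.5324) = 7.077·0.45 = 3.184 mg/L.

3.18 mg/L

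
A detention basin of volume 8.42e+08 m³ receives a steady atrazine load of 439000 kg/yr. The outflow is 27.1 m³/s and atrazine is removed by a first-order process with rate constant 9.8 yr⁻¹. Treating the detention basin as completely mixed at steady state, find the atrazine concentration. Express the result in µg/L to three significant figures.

48.2 µg/L

Outflow Q = 27.1 m³/s × 3.156e+07 s/yr = 8.552e+08 m³/yr.
Steady-state CSTR mass balance: W = Q·C + k·V·C, so C = W/(Q + kV).
Q + kV = 8.552e+08 + 9.8·8.42e+08 = 9.107e+09 m³/yr.
C = 439000/9.107e+09 = 4.821e-05 kg/m³ = 0.04821 mg/L = 48.21 µg/L.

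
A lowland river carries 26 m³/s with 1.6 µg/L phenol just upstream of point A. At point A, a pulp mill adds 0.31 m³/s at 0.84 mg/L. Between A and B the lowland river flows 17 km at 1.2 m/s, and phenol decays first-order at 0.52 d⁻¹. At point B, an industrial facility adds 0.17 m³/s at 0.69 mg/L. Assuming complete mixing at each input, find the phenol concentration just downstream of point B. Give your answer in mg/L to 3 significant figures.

0.0149 mg/L

1.6 µg/L = 0.0016 mg/L.
After input A: C = (26·0.0016 + 0.31·0.84) / 26.31 = 0.01148 mg/L.
Over the 17 km reach to input B (t = 1.417e+04 s = 0.164 d), decay gives C = 0.01148·exp(−0.52·0.164) = 0.01054 mg/L.
After input B: C = (26.31·0.01054 + 0.17·0.69) / 26.48 = 0.0149 mg/L.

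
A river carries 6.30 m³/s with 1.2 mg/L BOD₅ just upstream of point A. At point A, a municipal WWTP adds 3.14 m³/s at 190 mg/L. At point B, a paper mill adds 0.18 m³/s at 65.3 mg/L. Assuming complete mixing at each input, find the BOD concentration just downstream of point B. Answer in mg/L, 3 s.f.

After input A: C = (6.3·1.2 + 3.14·190) / 9.44 = 64 mg/L.
After input B: C = (9.44·64 + 0.18·65.3) / 9.62 = 64.02 mg/L.

64.0 mg/L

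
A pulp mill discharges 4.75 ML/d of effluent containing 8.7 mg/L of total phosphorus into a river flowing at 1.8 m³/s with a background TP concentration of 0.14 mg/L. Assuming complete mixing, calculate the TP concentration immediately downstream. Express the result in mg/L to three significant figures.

0.394 mg/L

4.75 ML/d = 0.05498 m³/s.
Flow-weighted mixing gives C = (0.05498·8.7 + 1.8·0.14) / (0.05498 + 1.8) = 0.7303/1.855 = 0.3937 mg/L.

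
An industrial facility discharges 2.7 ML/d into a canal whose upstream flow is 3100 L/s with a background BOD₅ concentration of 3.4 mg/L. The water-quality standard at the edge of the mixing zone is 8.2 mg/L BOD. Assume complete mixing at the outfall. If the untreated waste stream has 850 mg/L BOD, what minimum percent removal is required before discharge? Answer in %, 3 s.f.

43.0 %

2.7 ML/d = 0.03125 m³/s.
3100 L/s = 3.1 m³/s.
Mass balance: 8.2·3.131 = 0.03125·Cₑ + 3.1·3.4.
Cₑ = (25.68 − 10.54) / 0.03125 = 484.4 mg/L.
Required removal = 1 − 484.4/850 = 43.02 %.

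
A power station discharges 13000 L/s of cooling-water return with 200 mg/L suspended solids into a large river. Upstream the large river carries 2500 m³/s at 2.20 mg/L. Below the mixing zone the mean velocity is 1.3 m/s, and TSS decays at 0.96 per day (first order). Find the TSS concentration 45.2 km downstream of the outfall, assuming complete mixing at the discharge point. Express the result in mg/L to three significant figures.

13000 L/s = 13 m³/s.
After complete mixing, C₀ = (13·200 + 2500·2.2) / 2513 = 3.223 mg/L.
Travel time t = 4.52e+04 m / 1.3 m/s = 3.477e+04 s = 0.4024 d.
C = 3.223·exp(−0.96·0.4024) = 3.223·0.6795 = 2.19 mg/L.

2.19 mg/L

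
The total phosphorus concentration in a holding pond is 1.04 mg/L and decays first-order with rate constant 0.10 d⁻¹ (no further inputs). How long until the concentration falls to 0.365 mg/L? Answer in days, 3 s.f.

10.5 d

t = ln(C₀/C)/k = ln(1.04/0.365)/0.10 = 1.047/0.10 = 10.47 d.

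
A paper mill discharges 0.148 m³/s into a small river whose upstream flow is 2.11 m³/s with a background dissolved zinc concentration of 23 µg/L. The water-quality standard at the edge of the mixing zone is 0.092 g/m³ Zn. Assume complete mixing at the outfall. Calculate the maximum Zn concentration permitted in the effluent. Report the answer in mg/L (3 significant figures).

23 µg/L = 0.023 mg/L.
Mass balance: 0.092·2.258 = 0.148·Cₑ + 2.11·0.023.
Cₑ = (0.2077 − 0.04853) / 0.148 = 1.076 mg/L.

1.08 mg/L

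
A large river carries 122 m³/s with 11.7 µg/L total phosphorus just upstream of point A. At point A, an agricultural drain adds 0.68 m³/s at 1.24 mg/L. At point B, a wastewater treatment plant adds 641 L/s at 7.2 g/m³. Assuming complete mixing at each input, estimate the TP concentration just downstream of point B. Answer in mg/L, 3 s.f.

11.7 µg/L = 0.0117 mg/L.
After input A: C = (122·0.0117 + 0.68·1.24) / 122.7 = 0.01851 mg/L.
641 L/s = 0.641 m³/s.
After input B: C = (122.7·0.01851 + 0.641·7.2) / 123.3 = 0.05584 mg/L.

0.0558 mg/L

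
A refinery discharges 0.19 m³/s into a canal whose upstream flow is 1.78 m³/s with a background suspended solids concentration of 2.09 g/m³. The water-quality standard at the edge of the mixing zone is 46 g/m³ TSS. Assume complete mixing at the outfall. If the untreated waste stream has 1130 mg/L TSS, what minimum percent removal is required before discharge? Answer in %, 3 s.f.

Mass balance: 46·1.97 = 0.19·Cₑ + 1.78·2.09.
Cₑ = (90.62 − 3.72) / 0.19 = 457.4 mg/L.
Required removal = 1 − 457.4/1130 = 59.53 %.

59.5 %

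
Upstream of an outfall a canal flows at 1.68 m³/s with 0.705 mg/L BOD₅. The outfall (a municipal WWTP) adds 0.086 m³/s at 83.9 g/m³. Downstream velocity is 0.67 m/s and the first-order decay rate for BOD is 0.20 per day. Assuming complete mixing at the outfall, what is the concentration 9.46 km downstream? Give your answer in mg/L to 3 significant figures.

After complete mixing, C₀ = (0.086·83.9 + 1.68·0.705) / 1.766 = 4.756 mg/L.
Travel time t = 9460 m / 0.67 m/s = 1.412e+04 s = 0.1634 d.
C = 4.756·exp(−0.20·0.1634) = 4.756·0.9678 = 4.603 mg/L.

4.60 mg/L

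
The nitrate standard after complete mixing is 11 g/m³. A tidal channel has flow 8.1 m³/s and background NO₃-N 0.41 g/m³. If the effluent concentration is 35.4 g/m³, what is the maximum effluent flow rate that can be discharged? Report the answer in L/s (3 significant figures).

3520 L/s

Mass balance at complete mixing: C_std·(Q_w + Q_r) = Q_w·C_e + Q_r·C_b.
Rearranging, Q_w = Q_r·(C_std − C_b)/(C_e − C_std) = 8.1·(11 − 0.41) / (35.4 − 11) = 3.516 m³/s.
= 3516 L/s.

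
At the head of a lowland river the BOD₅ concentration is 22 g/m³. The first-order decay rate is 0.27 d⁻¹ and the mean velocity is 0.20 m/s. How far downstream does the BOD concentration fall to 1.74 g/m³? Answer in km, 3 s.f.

162 km

From C = C₀·e^(−kt), t = ln(C₀/C)/k = ln(22/1.74)/0.27 = 2.537/0.27 = 9.397 d.
Distance = v·t = 0.20 m/s × 8.119e+05 s = 1.624e+05 m = 162.4 km.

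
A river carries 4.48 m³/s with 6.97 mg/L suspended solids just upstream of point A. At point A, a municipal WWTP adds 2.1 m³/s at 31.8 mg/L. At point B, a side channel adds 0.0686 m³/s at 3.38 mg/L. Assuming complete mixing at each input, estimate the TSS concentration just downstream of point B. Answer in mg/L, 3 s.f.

14.8 mg/L

After input A: C = (4.48·6.97 + 2.1·31.8) / 6.58 = 14.89 mg/L.
After input B: C = (6.58·14.89 + 0.0686·3.38) / 6.649 = 14.78 mg/L.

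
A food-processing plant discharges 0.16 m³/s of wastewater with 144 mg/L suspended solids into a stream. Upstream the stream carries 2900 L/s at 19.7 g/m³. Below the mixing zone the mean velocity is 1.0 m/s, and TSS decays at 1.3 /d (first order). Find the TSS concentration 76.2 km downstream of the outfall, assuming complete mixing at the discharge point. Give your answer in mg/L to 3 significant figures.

2900 L/s = 2.9 m³/s.
After complete mixing, C₀ = (0.16·144 + 2.9·19.7) / 3.06 = 26.2 mg/L.
Travel time t = 7.62e+04 m / 1.0 m/s = 7.62e+04 s = 0.8819 d.
C = 26.2·exp(−1.3·0.8819) = 26.2·0.3177 = 8.325 mg/L.

8.32 mg/L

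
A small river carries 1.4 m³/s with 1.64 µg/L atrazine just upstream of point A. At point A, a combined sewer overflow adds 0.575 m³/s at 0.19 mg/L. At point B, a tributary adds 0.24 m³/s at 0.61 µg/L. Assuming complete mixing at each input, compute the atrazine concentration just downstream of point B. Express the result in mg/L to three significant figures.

0.0504 mg/L

1.64 µg/L = 0.00164 mg/L.
After input A: C = (1.4·0.00164 + 0.575·0.19) / 1.975 = 0.05648 mg/L.
0.61 µg/L = 0.00061 mg/L.
After input B: C = (1.975·0.05648 + 0.24·0.00061) / 2.215 = 0.05043 mg/L.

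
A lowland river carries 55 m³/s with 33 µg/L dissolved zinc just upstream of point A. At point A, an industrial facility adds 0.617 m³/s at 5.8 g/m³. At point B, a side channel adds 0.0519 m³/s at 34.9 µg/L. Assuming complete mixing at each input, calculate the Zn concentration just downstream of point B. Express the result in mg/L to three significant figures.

0.0969 mg/L

33 µg/L = 0.033 mg/L.
After input A: C = (55·0.033 + 0.617·5.8) / 55.62 = 0.09698 mg/L.
34.9 µg/L = 0.0349 mg/L.
After input B: C = (55.62·0.09698 + 0.0519·0.0349) / 55.67 = 0.09692 mg/L.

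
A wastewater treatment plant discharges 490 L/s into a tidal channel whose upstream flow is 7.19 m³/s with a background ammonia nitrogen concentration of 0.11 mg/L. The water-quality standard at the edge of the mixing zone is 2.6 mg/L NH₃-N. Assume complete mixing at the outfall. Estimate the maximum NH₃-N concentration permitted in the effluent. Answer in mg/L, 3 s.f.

490 L/s = 0.49 m³/s.
Mass balance: 2.6·7.68 = 0.49·Cₑ + 7.19·0.11.
Cₑ = (19.97 − 0.7909) / 0.49 = 39.14 mg/L.

39.1 mg/L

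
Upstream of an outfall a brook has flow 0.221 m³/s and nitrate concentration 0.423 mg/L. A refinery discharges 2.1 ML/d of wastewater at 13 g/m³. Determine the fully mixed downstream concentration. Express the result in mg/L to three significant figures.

1.67 mg/L

2.1 ML/d = 0.02431 m³/s.
Flow-weighted mixing gives C = (0.02431·13 + 0.221·0.423) / (0.02431 + 0.221) = 0.4095/0.2453 = 1.669 mg/L.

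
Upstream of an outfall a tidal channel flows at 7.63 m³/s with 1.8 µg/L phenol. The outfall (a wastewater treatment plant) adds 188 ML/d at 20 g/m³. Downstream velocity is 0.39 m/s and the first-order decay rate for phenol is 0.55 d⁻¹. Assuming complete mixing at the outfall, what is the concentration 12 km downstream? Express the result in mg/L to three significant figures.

3.65 mg/L

188 ML/d = 2.176 m³/s.
1.8 µg/L = 0.0018 mg/L.
After complete mixing, C₀ = (2.176·20 + 7.63·0.0018) / 9.806 = 4.439 mg/L.
Travel time t = 1.2e+04 m / 0.39 m/s = 3.077e+04 s = 0.3561 d.
C = 4.439·exp(−0.55·0.3561) = 4.439·0.8221 = 3.65 mg/L.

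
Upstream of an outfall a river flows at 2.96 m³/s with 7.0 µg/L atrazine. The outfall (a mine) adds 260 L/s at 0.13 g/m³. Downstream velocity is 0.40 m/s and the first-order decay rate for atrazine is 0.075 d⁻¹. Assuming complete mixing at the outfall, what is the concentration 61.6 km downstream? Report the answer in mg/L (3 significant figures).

260 L/s = 0.26 m³/s.
7.0 µg/L = 0.007 mg/L.
After complete mixing, C₀ = (0.26·0.13 + 2.96·0.007) / 3.22 = 0.01693 mg/L.
Travel time t = 6.16e+04 m / 0.40 m/s = 1.54e+05 s = 1.782 d.
C = 0.01693·exp(−0.075·1.782) = 0.01693·0.8749 = 0.01481 mg/L.

0.0148 mg/L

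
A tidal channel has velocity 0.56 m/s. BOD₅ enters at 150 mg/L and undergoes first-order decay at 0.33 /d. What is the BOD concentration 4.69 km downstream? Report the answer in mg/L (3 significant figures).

145 mg/L

Travel time t = 4.69 km / 0.56 m/s = 4690/0.56 = 8375 s = 0.09693 d.
First-order decay: C = 150·exp(−0.33·0.09693) = 150·0.9685 = 145.3 mg/L.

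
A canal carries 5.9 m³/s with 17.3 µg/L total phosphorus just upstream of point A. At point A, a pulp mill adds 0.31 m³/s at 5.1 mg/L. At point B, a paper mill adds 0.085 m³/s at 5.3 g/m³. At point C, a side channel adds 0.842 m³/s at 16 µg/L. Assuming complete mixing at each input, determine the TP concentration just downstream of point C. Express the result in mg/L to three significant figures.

0.301 mg/L

17.3 µg/L = 0.0173 mg/L.
After input A: C = (5.9·0.0173 + 0.31·5.1) / 6.21 = 0.271 mg/L.
After input B: C = (6.21·0.271 + 0.085·5.3) / 6.295 = 0.3389 mg/L.
16 µg/L = 0.016 mg/L.
After input C: C = (6.295·0.3389 + 0.842·0.016) / 7.137 = 0.3008 mg/L.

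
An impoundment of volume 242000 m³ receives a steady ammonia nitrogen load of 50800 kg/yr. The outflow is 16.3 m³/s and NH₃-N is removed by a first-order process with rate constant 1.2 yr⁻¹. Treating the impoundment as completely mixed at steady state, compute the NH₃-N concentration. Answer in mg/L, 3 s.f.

Outflow Q = 16.3 m³/s × 3.156e+07 s/yr = 5.144e+08 m³/yr.
Steady-state CSTR mass balance: W = Q·C + k·V·C, so C = W/(Q + kV).
Q + kV = 5.144e+08 + 1.2·242000 = 5.147e+08 m³/yr.
C = 50800/5.147e+08 = 9.87e-05 kg/m³ = 0.0987 mg/L.

0.0987 mg/L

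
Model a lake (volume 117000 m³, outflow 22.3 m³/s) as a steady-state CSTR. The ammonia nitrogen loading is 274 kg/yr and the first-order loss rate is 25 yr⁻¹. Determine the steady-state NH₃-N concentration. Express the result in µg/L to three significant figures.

0.388 µg/L

Outflow Q = 22.3 m³/s × 3.156e+07 s/yr = 7.037e+08 m³/yr.
Steady-state CSTR mass balance: W = Q·C + k·V·C, so C = W/(Q + kV).
Q + kV = 7.037e+08 + 25·117000 = 7.067e+08 m³/yr.
C = 274/7.067e+08 = 3.877e-07 kg/m³ = 0.0003877 mg/L = 0.3877 µg/L.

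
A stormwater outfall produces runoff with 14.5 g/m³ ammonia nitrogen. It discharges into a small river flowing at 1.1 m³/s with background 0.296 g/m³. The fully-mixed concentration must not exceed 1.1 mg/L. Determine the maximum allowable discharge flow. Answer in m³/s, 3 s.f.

Mass balance at complete mixing: C_std·(Q_w + Q_r) = Q_w·C_e + Q_r·C_b.
Rearranging, Q_w = Q_r·(C_std − C_b)/(C_e − C_std) = 1.1·(1.1 − 0.296) / (14.5 − 1.1) = 0.066 m³/s.

0.0660 m³/s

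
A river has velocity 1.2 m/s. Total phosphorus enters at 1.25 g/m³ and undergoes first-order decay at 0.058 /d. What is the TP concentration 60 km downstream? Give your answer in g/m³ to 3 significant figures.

Travel time t = 60 km / 1.2 m/s = 6e+04/1.2 = 5e+04 s = 0.5787 d.
First-order decay: C = 1.25·exp(−0.058·0.5787) = 1.25·0.967 = 1.209 g/m³.

1.21 g/m³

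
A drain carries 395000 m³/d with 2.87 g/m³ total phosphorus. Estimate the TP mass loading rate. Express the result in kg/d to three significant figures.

1130 kg/d

395000 m³/d = 4.572 m³/s.
Mass flux = Q·C = 4.572 m³/s × 2.87 g/m³ = 13.12 g/s.
= 13.12 g/s × 86.4 = 1134 kg/d.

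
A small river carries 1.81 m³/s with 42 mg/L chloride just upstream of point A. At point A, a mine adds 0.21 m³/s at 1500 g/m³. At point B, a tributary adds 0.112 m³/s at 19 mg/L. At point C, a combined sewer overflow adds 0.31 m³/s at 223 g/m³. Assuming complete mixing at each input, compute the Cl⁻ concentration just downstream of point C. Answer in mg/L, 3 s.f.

189 mg/L

After input A: C = (1.81·42 + 0.21·1500) / 2.02 = 193.6 mg/L.
After input B: C = (2.02·193.6 + 0.112·19) / 2.132 = 184.4 mg/L.
After input C: C = (2.132·184.4 + 0.31·223) / 2.442 = 189.3 mg/L.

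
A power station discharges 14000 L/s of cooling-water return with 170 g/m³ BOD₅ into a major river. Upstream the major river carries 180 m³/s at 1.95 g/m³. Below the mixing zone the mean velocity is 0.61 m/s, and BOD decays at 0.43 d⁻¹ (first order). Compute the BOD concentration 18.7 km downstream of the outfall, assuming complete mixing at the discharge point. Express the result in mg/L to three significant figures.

12.1 mg/L

14000 L/s = 14 m³/s.
After complete mixing, C₀ = (14·170 + 180·1.95) / 194 = 14.08 mg/L.
Travel time t = 1.87e+04 m / 0.61 m/s = 3.066e+04 s = 0.3548 d.
C = 14.08·exp(−0.43·0.3548) = 14.08·0.8585 = 12.09 mg/L.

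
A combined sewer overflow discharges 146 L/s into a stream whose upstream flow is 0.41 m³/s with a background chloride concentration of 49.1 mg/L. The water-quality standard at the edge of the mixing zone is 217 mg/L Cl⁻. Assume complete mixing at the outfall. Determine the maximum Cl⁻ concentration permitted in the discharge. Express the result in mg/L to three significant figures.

146 L/s = 0.146 m³/s.
Mass balance: 217·0.556 = 0.146·Cₑ + 0.41·49.1.
Cₑ = (120.7 − 20.13) / 0.146 = 688.5 mg/L.

688 mg/L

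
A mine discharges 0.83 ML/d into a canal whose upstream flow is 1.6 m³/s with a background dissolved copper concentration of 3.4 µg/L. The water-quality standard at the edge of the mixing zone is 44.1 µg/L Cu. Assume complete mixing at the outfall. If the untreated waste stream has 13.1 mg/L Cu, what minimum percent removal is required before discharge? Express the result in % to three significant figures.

0.83 ML/d = 0.009606 m³/s.
3.4 µg/L = 0.0034 mg/L.
44.1 µg/L = 0.0441 mg/L.
Mass balance: 0.0441·1.61 = 0.009606·Cₑ + 1.6·0.0034.
Cₑ = (0.07098 − 0.00544) / 0.009606 = 6.823 mg/L.
Required removal = 1 − 6.823/13.1 = 47.92 %.

47.9 %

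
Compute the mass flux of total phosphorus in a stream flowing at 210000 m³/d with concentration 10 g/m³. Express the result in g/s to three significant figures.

210000 m³/d = 2.431 m³/s.
Mass flux = Q·C = 2.431 m³/s × 10 g/m³ = 24.31 g/s.

24.3 g/s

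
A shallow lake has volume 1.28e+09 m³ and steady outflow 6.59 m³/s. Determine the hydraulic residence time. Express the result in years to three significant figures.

Q = 6.59 m³/s × 3.156e+07 s/yr = 2.08e+08 m³/yr.
Hydraulic residence time τ = V/Q = 1.28e+09/2.08e+08 = 6.155 yr.

6.15 yr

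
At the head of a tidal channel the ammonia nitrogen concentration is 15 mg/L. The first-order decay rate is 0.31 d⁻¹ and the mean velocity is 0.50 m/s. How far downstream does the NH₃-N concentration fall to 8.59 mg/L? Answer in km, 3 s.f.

77.7 km

From C = C₀·e^(−kt), t = ln(C₀/C)/k = ln(15/8.59)/0.31 = 0.5575/0.31 = 1.798 d.
Distance = v·t = 0.50 m/s × 1.554e+05 s = 7.768e+04 m = 77.68 km.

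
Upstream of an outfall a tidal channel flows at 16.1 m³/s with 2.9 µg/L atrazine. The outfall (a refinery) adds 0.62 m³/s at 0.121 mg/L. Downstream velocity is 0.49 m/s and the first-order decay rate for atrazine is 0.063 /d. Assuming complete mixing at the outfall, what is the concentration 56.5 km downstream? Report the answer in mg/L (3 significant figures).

0.00669 mg/L

2.9 µg/L = 0.0029 mg/L.
After complete mixing, C₀ = (0.62·0.121 + 16.1·0.0029) / 16.72 = 0.007279 mg/L.
Travel time t = 5.65e+04 m / 0.49 m/s = 1.153e+05 s = 1.335 d.
C = 0.007279·exp(−0.063·1.335) = 0.007279·0.9194 = 0.006692 mg/L.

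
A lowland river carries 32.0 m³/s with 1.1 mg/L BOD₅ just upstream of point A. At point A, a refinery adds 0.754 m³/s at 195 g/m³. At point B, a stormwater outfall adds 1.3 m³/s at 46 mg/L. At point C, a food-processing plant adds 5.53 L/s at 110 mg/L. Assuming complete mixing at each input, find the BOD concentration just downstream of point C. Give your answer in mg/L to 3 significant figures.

7.12 mg/L

After input A: C = (32·1.1 + 0.754·195) / 32.75 = 5.564 mg/L.
After input B: C = (32.75·5.564 + 1.3·46) / 34.05 = 7.107 mg/L.
5.53 L/s = 0.00553 m³/s.
After input C: C = (34.05·7.107 + 0.00553·110) / 34.06 = 7.124 mg/L.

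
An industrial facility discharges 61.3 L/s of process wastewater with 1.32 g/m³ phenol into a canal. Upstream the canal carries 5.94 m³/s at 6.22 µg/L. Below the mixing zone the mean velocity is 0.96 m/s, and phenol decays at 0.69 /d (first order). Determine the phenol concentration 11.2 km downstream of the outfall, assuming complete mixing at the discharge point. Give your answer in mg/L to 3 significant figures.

61.3 L/s = 0.0613 m³/s.
6.22 µg/L = 0.00622 mg/L.
After complete mixing, C₀ = (0.0613·1.32 + 5.94·0.00622) / 6.001 = 0.01964 mg/L.
Travel time t = 1.12e+04 m / 0.96 m/s = 1.167e+04 s = 0.135 d.
C = 0.01964·exp(−0.69·0.135) = 0.01964·0.911 = 0.01789 mg/L.

0.0179 mg/L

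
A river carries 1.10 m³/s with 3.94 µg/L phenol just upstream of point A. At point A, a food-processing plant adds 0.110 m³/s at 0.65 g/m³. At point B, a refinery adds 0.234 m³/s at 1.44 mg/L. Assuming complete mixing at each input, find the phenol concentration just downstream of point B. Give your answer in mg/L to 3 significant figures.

0.286 mg/L

3.94 µg/L = 0.00394 mg/L.
After input A: C = (1.1·0.00394 + 0.11·0.65) / 1.21 = 0.06267 mg/L.
After input B: C = (1.21·0.06267 + 0.234·1.44) / 1.444 = 0.2859 mg/L.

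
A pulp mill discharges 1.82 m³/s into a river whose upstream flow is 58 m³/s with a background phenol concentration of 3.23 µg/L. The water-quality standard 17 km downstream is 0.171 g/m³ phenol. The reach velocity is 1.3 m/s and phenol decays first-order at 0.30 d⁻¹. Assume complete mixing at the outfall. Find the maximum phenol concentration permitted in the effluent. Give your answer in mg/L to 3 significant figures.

5.78 mg/L

3.23 µg/L = 0.00323 mg/L.
Travel time to the compliance point: t = 1.7e+04/1.3 = 1.308e+04 s = 0.1514 d; decay factor exp(−0.30·0.1514) = 0.9556.
So the concentration just after mixing may be at most 0.171/0.9556 = 0.1789 mg/L.
Mass balance: 0.1789·59.82 = 1.82·Cₑ + 58·0.00323.
Cₑ = (10.7 − 0.1873) / 1.82 = 5.779 mg/L.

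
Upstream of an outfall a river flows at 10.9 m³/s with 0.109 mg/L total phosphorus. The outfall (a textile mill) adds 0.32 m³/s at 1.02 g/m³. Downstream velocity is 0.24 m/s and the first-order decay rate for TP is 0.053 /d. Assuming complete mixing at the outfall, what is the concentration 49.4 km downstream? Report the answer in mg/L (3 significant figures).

After complete mixing, C₀ = (0.32·1.02 + 10.9·0.109) / 11.22 = 0.135 mg/L.
Travel time t = 4.94e+04 m / 0.24 m/s = 2.058e+05 s = 2.382 d.
C = 0.135·exp(−0.053·2.382) = 0.135·0.8814 = 0.119 mg/L.

0.119 mg/L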